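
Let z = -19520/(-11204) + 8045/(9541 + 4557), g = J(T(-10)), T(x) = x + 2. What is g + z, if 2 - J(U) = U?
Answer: 486217265/39488498 ≈ 12.313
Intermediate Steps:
T(x) = 2 + x
J(U) = 2 - U
g = 10 (g = 2 - (2 - 10) = 2 - 1*(-8) = 2 + 8 = 10)
z = 91332285/39488498 (z = -19520*(-1/11204) + 8045/14098 = 4880/2801 + 8045*(1/14098) = 4880/2801 + 8045/14098 = 91332285/39488498 ≈ 2.3129)
g + z = 10 + 91332285/39488498 = 486217265/39488498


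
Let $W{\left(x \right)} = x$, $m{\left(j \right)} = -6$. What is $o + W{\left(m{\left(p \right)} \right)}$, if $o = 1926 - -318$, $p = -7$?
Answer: $2238$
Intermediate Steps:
$o = 2244$ ($o = 1926 + 318 = 2244$)
$o + W{\left(m{\left(p \right)} \right)} = 2244 - 6 = 2238$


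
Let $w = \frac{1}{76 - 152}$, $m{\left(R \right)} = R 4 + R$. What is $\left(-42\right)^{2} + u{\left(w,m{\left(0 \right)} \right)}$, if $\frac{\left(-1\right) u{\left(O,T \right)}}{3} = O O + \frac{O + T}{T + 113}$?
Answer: $\frac{1151341521}{652688} \approx 1764.0$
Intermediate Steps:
$m{\left(R \right)} = 5 R$ ($m{\left(R \right)} = 4 R + R = 5 R$)
$w = - \frac{1}{76}$ ($w = \frac{1}{-76} = - \frac{1}{76} \approx -0.013158$)
$u{\left(O,T \right)} = - 3 O^{2} - \frac{3 \left(O + T\right)}{113 + T}$ ($u{\left(O,T \right)} = - 3 \left(O O + \frac{O + T}{T + 113}\right) = - 3 \left(O^{2} + \frac{O + T}{113 + T}\right) = - 3 O^{2} - \frac{3 \left(O + T\right)}{113 + T}$)
$\left(-42\right)^{2} + u{\left(w,m{\left(0 \right)} \right)} = \left(-42\right)^{2} + \frac{3 \left(\left(-1\right) \left(- \frac{1}{76}\right) - 5 \cdot 0 - 113 \left(- \frac{1}{76}\right)^{2} - 5 \cdot 0 \left(- \frac{1}{76}\right)^{2}\right)}{113 + 5 \cdot 0} = 1764 + \frac{3 \left(\frac{1}{76} - 0 - \frac{113}{5776} - 0 \cdot \frac{1}{5776}\right)}{113 + 0} = 1764 + \frac{3 \left(\frac{1}{76} + 0 - \frac{113}{5776} + 0\right)}{113} = 1764 + 3 \cdot \frac{1}{113} \left(- \frac{37}{5776}\right) = 1764 - \frac{111}{652688} = \frac{1151341521}{652688}$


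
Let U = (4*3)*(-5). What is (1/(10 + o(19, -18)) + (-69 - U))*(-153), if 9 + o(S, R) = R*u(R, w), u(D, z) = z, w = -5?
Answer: 125154/91 ≈ 1375.3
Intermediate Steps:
U = -60 (U = 12*(-5) = -60)
o(S, R) = -9 - 5*R (o(S, R) = -9 + R*(-5) = -9 - 5*R)
(1/(10 + o(19, -18)) + (-69 - U))*(-153) = (1/(10 + (-9 - 5*(-18))) + (-69 - 1*(-60)))*(-153) = (1/(10 + (-9 + 90)) + (-69 + 60))*(-153) = (1/(10 + 81) - 9)*(-153) = (1/91 - 9)*(-153) = -818/91*(-153) = 125154/91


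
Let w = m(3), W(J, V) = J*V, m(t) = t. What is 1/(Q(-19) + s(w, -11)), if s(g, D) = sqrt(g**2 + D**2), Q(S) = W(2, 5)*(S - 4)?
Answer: -23/5277 - sqrt(130)/52770 ≈ -0.0045746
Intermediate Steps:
w = 3
Q(S) = -40 + 10*S (Q(S) = (2*5)*(S - 4) = 10*(-4 + S) = -40 + 10*S)
s(g, D) = sqrt(D**2 + g**2)
1/(Q(-19) + s(w, -11)) = 1/((-40 + 10*(-19)) + sqrt((-11)**2 + 3**2)) = 1/((-40 - 190) + sqrt(121 + 9)) = 1/(-230 + sqrt(130))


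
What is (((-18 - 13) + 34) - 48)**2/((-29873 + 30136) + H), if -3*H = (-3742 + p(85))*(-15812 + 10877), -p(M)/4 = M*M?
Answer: -225/5966203 ≈ -3.7712e-5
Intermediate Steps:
p(M) = -4*M**2 (p(M) = -4*M*M = -4*M**2)
H = -53696090 (H = -(-3742 - 4*85**2)*(-15812 + 10877)/3 = -(-3742 - 4*7225)*(-4935)/3 = -(-3742 - 28900)*(-4935)/3 = -(-32642)*(-4935)/3 = -1/3*161088270 = -53696090)
(((-18 - 13) + 34) - 48)**2/((-29873 + 30136) + H) = (((-18 - 13) + 34) - 48)**2/((-29873 + 30136) - 53696090) = ((-31 + 34) - 48)**2/(263 - 53696090) = (3 - 48)**2/(-53695827) = (-45)**2*(-1/53695827) = 2025*(-1/53695827) = -225/5966203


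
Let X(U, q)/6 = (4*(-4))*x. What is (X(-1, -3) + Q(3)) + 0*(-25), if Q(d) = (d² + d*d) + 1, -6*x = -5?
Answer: -61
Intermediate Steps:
x = ⅚ (x = -⅙*(-5) = ⅚ ≈ 0.83333)
X(U, q) = -80 (X(U, q) = 6*((4*(-4))*(⅚)) = 6*(-16*⅚) = 6*(-40/3) = -80)
Q(d) = 1 + 2*d² (Q(d) = (d² + d²) + 1 = 2*d² + 1 = 1 + 2*d²)
(X(-1, -3) + Q(3)) + 0*(-25) = (-80 + (1 + 2*3²)) + 0*(-25) = (-80 + (1 + 2*9)) + 0 = (-80 + (1 + 18)) + 0 = (-80 + 19) + 0 = -61 + 0 = -61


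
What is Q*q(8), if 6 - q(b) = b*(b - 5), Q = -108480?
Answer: 1952640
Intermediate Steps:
q(b) = 6 - b*(-5 + b) (q(b) = 6 - b*(b - 5) = 6 - b*(-5 + b))
Q*q(8) = -108480*(6 - 1*8² + 5*8) = -108480*(6 - 1*64 + 40) = -108480*(6 - 64 + 40) = -108480*(-18) = 1952640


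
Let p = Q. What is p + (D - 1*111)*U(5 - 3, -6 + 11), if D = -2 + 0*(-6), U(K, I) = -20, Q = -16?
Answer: 2244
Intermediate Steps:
D = -2 (D = -2 + 0 = -2)
p = -16
p + (D - 1*111)*U(5 - 3, -6 + 11) = -16 + (-2 - 1*111)*(-20) = -16 + (-2 - 111)*(-20) = -16 - 113*(-20) = -16 + 2260 = 2244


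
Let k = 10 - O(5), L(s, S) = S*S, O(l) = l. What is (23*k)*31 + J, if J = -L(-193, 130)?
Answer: -13335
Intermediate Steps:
L(s, S) = S**2
k = 5 (k = 10 - 1*5 = 10 - 5 = 5)
J = -16900 (J = -1*130**2 = -1*16900 = -16900)
(23*k)*31 + J = (23*5)*31 - 16900 = 115*31 - 16900 = 3565 - 16900 = -13335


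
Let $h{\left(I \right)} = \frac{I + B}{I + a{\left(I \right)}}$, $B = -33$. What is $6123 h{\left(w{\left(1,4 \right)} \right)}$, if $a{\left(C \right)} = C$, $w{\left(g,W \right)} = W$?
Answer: $- \frac{177567}{8} \approx -22196.0$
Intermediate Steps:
$h{\left(I \right)} = \frac{-33 + I}{2 I}$ ($h{\left(I \right)} = \frac{I - 33}{I + I} = \frac{-33 + I}{2 I}$)
$6123 h{\left(w{\left(1,4 \right)} \right)} = 6123 \frac{-33 + 4}{2 \cdot 4} = 6123 \cdot \frac{1}{2} \cdot \frac{1}{4} \left(-29\right) = 6123 \left(- \frac{29}{8}\right) = - \frac{177567}{8}$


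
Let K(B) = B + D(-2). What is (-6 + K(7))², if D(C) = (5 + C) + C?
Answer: 4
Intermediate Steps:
D(C) = 5 + 2*C
K(B) = 1 + B (K(B) = B + (5 + 2*(-2)) = B + (5 - 4) = B + 1 = 1 + B)
(-6 + K(7))² = (-6 + (1 + 7))² = (-6 + 8)² = 2² = 4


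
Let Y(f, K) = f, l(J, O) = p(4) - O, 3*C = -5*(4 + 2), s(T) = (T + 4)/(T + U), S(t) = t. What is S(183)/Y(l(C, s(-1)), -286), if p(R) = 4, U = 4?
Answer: 61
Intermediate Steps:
s(T) = 1 (s(T) = (T + 4)/(T + 4) = (4 + T)/(4 + T) = 1)
C = -10 (C = (-5*(4 + 2))/3 = (-5*6)/3 = (1/3)*(-30) = -10)
l(J, O) = 4 - O
S(183)/Y(l(C, s(-1)), -286) = 183/(4 - 1*1) = 183/(4 - 1) = 183/3 = 183*(1/3) = 61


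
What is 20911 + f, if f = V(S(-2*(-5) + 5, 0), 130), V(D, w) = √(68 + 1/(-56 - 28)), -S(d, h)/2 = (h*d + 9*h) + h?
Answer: 20911 + √119931/42 ≈ 20919.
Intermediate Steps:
S(d, h) = -20*h - 2*d*h (S(d, h) = -2*((h*d + 9*h) + h) = -2*((d*h + 9*h) + h) = -2*((9*h + d*h) + h) = -2*(10*h + d*h) = -20*h - 2*d*h)
V(D, w) = √119931/42 (V(D, w) = √(68 + 1/(-84)) = √(68 - 1/84) = √(5711/84) = √119931/42)
f = √119931/42 ≈ 8.2455
20911 + f = 20911 + √119931/42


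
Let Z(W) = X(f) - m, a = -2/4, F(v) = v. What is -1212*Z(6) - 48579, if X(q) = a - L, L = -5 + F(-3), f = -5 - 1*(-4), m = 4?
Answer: -52821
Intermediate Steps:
f = -1 (f = -5 + 4 = -1)
a = -½ (a = -2*¼ = -½ ≈ -0.50000)
L = -8 (L = -5 - 3 = -8)
X(q) = 15/2 (X(q) = -½ - 1*(-8) = -½ + 8 = 15/2)
Z(W) = 7/2 (Z(W) = 15/2 - 1*4 = 15/2 - 4 = 7/2)
-1212*Z(6) - 48579 = -1212*7/2 - 48579 = -4242 - 48579 = -52821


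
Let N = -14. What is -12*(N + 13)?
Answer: 12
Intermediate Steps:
-12*(N + 13) = -12*(-14 + 13) = -12*(-1) = 12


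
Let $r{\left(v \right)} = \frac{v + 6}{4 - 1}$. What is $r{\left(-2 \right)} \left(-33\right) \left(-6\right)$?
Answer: $264$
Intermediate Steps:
$r{\left(v \right)} = 2 + \frac{v}{3}$ ($r{\left(v \right)} = \frac{6 + v}{3} = \left(6 + v\right) \frac{1}{3} = 2 + \frac{v}{3}$)
$r{\left(-2 \right)} \left(-33\right) \left(-6\right) = \left(2 + \frac{1}{3} \left(-2\right)\right) \left(-33\right) \left(-6\right) = \left(2 - \frac{2}{3}\right) \left(-33\right) \left(-6\right) = \frac{4}{3} \left(-33\right) \left(-6\right) = \left(-44\right) \left(-6\right) = 264$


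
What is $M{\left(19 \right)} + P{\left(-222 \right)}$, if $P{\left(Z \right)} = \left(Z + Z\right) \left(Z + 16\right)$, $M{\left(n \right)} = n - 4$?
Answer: $91479$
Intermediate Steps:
$M{\left(n \right)} = -4 + n$
$P{\left(Z \right)} = 2 Z \left(16 + Z\right)$
$M{\left(19 \right)} + P{\left(-222 \right)} = \left(-4 + 19\right) + 2 \left(-222\right) \left(16 - 222\right) = 15 + 2 \left(-222\right) \left(-206\right) = 15 + 91464 = 91479$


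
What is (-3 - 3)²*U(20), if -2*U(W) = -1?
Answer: 18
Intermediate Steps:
U(W) = ½ (U(W) = -½*(-1) = ½)
(-3 - 3)²*U(20) = (-3 - 3)²*(½) = (-6)²*(½) = 36*(½) = 18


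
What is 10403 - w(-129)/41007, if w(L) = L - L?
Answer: 10403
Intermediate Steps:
w(L) = 0
10403 - w(-129)/41007 = 10403 - 0/41007 = 10403 - 1*0 = 10403 + 0 = 10403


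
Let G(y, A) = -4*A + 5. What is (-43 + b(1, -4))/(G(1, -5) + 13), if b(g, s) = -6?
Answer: -49/38 ≈ -1.2895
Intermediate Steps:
G(y, A) = 5 - 4*A
(-43 + b(1, -4))/(G(1, -5) + 13) = (-43 - 6)/((5 - 4*(-5)) + 13) = -49/((5 + 20) + 13) = -49/(25 + 13) = -49/38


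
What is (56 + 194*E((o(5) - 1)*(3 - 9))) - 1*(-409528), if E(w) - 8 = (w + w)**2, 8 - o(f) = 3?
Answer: 858112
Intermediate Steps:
o(f) = 5 (o(f) = 8 - 1*3 = 8 - 3 = 5)
E(w) = 8 + 4*w**2 (E(w) = 8 + (w + w)**2 = 8 + (2*w)**2 = 8 + 4*w**2)
(56 + 194*E((o(5) - 1)*(3 - 9))) - 1*(-409528) = (56 + 194*(8 + 4*((5 - 1)*(3 - 9))**2)) - 1*(-409528) = (56 + 194*(8 + 4*(4*(-6))**2)) + 409528 = (56 + 194*(8 + 4*(-24)**2)) + 409528 = (56 + 194*(8 + 4*576)) + 409528 = (56 + 194*(8 + 2304)) + 409528 = (56 + 194*2312) + 409528 = (56 + 448528) + 409528 = 448584 + 409528 = 858112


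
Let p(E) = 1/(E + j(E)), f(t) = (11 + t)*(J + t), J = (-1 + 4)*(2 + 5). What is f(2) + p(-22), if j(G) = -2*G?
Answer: 6579/22 ≈ 299.05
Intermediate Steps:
J = 21 (J = 3*7 = 21)
f(t) = (11 + t)*(21 + t)
p(E) = -1/E (p(E) = 1/(E - 2*E) = 1/(-E) = -1/E)
f(2) + p(-22) = (231 + 2² + 32*2) - 1/(-22) = (231 + 4 + 64) - 1*(-1/22) = 299 + 1/22 = 6579/22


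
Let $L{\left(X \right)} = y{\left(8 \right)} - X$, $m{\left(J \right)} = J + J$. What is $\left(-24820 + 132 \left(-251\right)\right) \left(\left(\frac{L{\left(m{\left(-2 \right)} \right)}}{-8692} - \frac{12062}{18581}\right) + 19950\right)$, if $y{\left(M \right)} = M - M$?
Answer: $- \frac{46679478602651936}{40376513} \approx -1.1561 \cdot 10^{9}$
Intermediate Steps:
$y{\left(M \right)} = 0$
$m{\left(J \right)} = 2 J$
$L{\left(X \right)} = - X$ ($L{\left(X \right)} = 0 - X = - X$)
$\left(-24820 + 132 \left(-251\right)\right) \left(\left(\frac{L{\left(m{\left(-2 \right)} \right)}}{-8692} - \frac{12062}{18581}\right) + 19950\right) = \left(-24820 + 132 \left(-251\right)\right) \left(\left(\frac{\left(-1\right) 2 \left(-2\right)}{-8692} - \frac{12062}{18581}\right) + 19950\right) = \left(-24820 - 33132\right) \left(\left(\left(-1\right) \left(-4\right) \left(- \frac{1}{8692}\right) - \frac{12062}{18581}\right) + 19950\right) = - 57952 \left(\left(4 \left(- \frac{1}{8692}\right) - \frac{12062}{18581}\right) + 19950\right) = - 57952 \left(\left(- \frac{1}{2173} - \frac{12062}{18581}\right) + 19950\right) = - 57952 \left(- \frac{26229307}{40376513} + 19950\right) = \left(-57952\right) \frac{805485205043}{40376513} = - \frac{46679478602651936}{40376513}$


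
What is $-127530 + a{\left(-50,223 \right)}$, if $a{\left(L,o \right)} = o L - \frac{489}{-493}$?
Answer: $- \frac{68368751}{493} \approx -1.3868 \cdot 10^{5}$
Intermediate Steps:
$a{\left(L,o \right)} = \frac{489}{493} + L o$ ($a{\left(L,o \right)} = L o - - \frac{489}{493} = L o + \frac{489}{493} = \frac{489}{493} + L o$)
$-127530 + a{\left(-50,223 \right)} = -127530 + \left(\frac{489}{493} - 11150\right) = -127530 - \frac{5496461}{493} = - \frac{68368751}{493}$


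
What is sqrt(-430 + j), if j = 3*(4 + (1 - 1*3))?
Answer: 2*I*sqrt(106) ≈ 20.591*I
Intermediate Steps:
j = 6 (j = 3*(4 + (1 - 3)) = 3*(4 - 2) = 3*2 = 6)
sqrt(-430 + j) = sqrt(-430 + 6) = sqrt(-424) = 2*I*sqrt(106)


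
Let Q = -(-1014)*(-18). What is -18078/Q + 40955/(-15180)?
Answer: -2628259/1539252 ≈ -1.7075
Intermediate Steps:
Q = -18252 (Q = -1*18252 = -18252)
-18078/Q + 40955/(-15180) = -18078/(-18252) + 40955/(-15180) = -18078*(-1/18252) + 40955*(-1/15180) = 3013/3042 - 8191/3036 = -2628259/1539252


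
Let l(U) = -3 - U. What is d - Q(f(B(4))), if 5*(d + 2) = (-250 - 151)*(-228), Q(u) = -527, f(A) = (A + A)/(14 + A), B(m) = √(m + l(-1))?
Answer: 94053/5 ≈ 18811.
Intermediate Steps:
B(m) = √(-2 + m) (B(m) = √(m + (-3 - 1*(-1))) = √(m + (-3 + 1)) = √(m - 2) = √(-2 + m))
f(A) = 2*A/(14 + A) (f(A) = (2*A)/(14 + A) = 2*A/(14 + A))
d = 91418/5 (d = -2 + ((-250 - 151)*(-228))/5 = -2 + (-401*(-228))/5 = -2 + (⅕)*91428 = -2 + 91428/5 = 91418/5 ≈ 18284.)
d - Q(f(B(4))) = 91418/5 - 1*(-527) = 91418/5 + 527 = 94053/5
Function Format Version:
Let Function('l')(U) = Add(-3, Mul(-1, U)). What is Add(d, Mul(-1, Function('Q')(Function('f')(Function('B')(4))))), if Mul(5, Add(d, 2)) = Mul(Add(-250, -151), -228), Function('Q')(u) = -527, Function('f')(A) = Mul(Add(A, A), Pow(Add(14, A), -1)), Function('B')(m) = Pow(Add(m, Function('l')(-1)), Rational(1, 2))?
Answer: Rational(94053, 5) ≈ 18811.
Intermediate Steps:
Function('B')(m) = Pow(Add(-2, m), Rational(1, 2)) (Function('B')(m) = Pow(Add(m, Add(-3, Mul(-1, -1))), Rational(1, 2)) = Pow(Add(m, Add(-3, 1)), Rational(1, 2)) = Pow(Add(m, -2), Rational(1, 2)) = Pow(Add(-2, m), Rational(1, 2)))
Function('f')(A) = Mul(2, A, Pow(Add(14, A), -1)) (Function('f')(A) = Mul(Mul(2, A), Pow(Add(14, A), -1)) = Mul(2, A, Pow(Add(14, A), -1)))
d = Rational(91418, 5) (d = Add(-2, Mul(Rational(1, 5), Mul(Add(-250, -151), -228))) = Add(-2, Mul(Rational(1, 5), Mul(-401, -228))) = Add(-2, Mul(Rational(1, 5), 91428)) = Add(-2, Rational(91428, 5)) = Rational(91418, 5) ≈ 18284.)
Add(d, Mul(-1, Function('Q')(Function('f')(Function('B')(4))))) = Add(Rational(91418, 5), Mul(-1, -527)) = Add(Rational(91418, 5), 527) = Rational(94053, 5)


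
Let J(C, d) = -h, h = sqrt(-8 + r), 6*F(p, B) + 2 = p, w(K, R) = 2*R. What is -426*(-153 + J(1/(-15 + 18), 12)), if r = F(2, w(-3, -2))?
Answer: 65178 + 852*I*sqrt(2) ≈ 65178.0 + 1204.9*I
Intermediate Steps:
F(p, B) = -1/3 + p/6
r = 0 (r = -1/3 + (1/6)*2 = -1/3 + 1/3 = 0)
h = 2*I*sqrt(2) (h = sqrt(-8 + 0) = sqrt(-8) = 2*I*sqrt(2) ≈ 2.8284*I)
J(C, d) = -2*I*sqrt(2)
-426*(-153 + J(1/(-15 + 18), 12)) = -426*(-153 - 2*I*sqrt(2)) = 65178 + 852*I*sqrt(2)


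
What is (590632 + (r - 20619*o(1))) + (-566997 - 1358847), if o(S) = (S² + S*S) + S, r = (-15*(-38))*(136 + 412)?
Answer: -1084709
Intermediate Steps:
r = 312360 (r = 570*548 = 312360)
o(S) = S + 2*S² (o(S) = (S² + S²) + S = 2*S² + S = S + 2*S²)
(590632 + (r - 20619*o(1))) + (-566997 - 1358847) = (590632 + (312360 - 20619*1*(1 + 2*1))) + (-566997 - 1358847) = (590632 + (312360 - 20619*1*(1 + 2))) - 1925844 = (590632 + (312360 - 20619*1*3)) - 1925844 = (590632 + (312360 - 20619*3)) - 1925844 = (590632 + (312360 - 1*61857)) - 1925844 = (590632 + (312360 - 61857)) - 1925844 = (590632 + 250503) - 1925844 = 841135 - 1925844 = -1084709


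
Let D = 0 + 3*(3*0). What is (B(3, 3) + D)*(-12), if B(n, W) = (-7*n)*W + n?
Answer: 720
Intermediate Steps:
D = 0 (D = 0 + 3*0 = 0 + 0 = 0)
B(n, W) = n - 7*W*n (B(n, W) = -7*W*n + n = n - 7*W*n)
(B(3, 3) + D)*(-12) = (3*(1 - 7*3) + 0)*(-12) = (3*(1 - 21) + 0)*(-12) = (3*(-20) + 0)*(-12) = (-60 + 0)*(-12) = -60*(-12) = 720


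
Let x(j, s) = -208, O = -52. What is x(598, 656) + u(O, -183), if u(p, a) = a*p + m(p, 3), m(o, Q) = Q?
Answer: 9311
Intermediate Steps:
u(p, a) = 3 + a*p (u(p, a) = a*p + 3 = 3 + a*p)
x(598, 656) + u(O, -183) = -208 + (3 - 183*(-52)) = -208 + (3 + 9516) = -208 + 9519 = 9311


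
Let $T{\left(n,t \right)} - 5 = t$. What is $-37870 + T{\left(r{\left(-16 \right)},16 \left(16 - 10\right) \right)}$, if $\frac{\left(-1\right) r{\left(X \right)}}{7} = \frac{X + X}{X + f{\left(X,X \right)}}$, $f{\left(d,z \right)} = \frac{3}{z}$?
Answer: $-37769$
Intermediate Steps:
$r{\left(X \right)} = - \frac{14 X}{X + \frac{3}{X}}$ ($r{\left(X \right)} = - 7 \frac{X + X}{X + \frac{3}{X}} = - 7 \frac{2 X}{X + \frac{3}{X}} = - \frac{14 X}{X + \frac{3}{X}}$)
$T{\left(n,t \right)} = 5 + t$
$-37870 + T{\left(r{\left(-16 \right)},16 \left(16 - 10\right) \right)} = -37870 + \left(5 + 16 \left(16 - 10\right)\right) = -37870 + \left(5 + 16 \cdot 6\right) = -37870 + \left(5 + 96\right) = -37870 + 101 = -37769$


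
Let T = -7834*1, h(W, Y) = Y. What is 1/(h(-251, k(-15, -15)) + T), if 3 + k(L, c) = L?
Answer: -1/7852 ≈ -0.00012736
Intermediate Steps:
k(L, c) = -3 + L
T = -7834
1/(h(-251, k(-15, -15)) + T) = 1/((-3 - 15) - 7834) = 1/(-18 - 7834) = 1/(-7852) = -1/7852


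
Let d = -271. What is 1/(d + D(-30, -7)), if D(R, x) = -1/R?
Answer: -30/8129 ≈ -0.0036905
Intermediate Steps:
1/(d + D(-30, -7)) = 1/(-271 - 1/(-30)) = 1/(-271 - 1*(-1/30)) = 1/(-271 + 1/30) = 1/(-8129/30) = -30/8129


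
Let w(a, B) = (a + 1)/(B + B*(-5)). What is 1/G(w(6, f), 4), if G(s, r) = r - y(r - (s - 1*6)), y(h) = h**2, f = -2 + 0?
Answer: -64/5073 ≈ -0.012616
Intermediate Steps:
f = -2
w(a, B) = -(1 + a)/(4*B) (w(a, B) = (1 + a)/(B - 5*B) = (1 + a)/((-4*B)) = (1 + a)*(-1/(4*B)) = -(1 + a)/(4*B))
G(s, r) = r - (6 + r - s)**2 (G(s, r) = r - (r - (s - 1*6))**2 = r - (r - (s - 6))**2 = r - (r - (-6 + s))**2 = r - (r + (6 - s))**2 = r - (6 + r - s)**2)
1/G(w(6, f), 4) = 1/(4 - (6 + 4 - (-1 - 1*6)/(4*(-2)))**2) = 1/(4 - (6 + 4 - (-1)*(-1 - 6)/(4*2))**2) = 1/(4 - (6 + 4 - (-1)*(-7)/(4*2))**2) = 1/(4 - (6 + 4 - 1*7/8)**2) = 1/(4 - (6 + 4 - 7/8)**2) = 1/(4 - (73/8)**2) = 1/(4 - 1*5329/64) = 1/(4 - 5329/64) = 1/(-5073/64) = -64/5073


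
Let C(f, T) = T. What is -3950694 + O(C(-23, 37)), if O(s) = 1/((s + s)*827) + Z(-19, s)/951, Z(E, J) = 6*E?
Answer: -76642541462811/19399766 ≈ -3.9507e+6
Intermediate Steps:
O(s) = -38/317 + 1/(1654*s) (O(s) = 1/((s + s)*827) + (6*(-19))/951 = (1/827)/(2*s) - 114*1/951 = (1/(2*s))*(1/827) - 38/317 = 1/(1654*s) - 38/317 = -38/317 + 1/(1654*s))
-3950694 + O(C(-23, 37)) = -3950694 + (1/524318)*(317 - 62852*37)/37 = -3950694 + (1/524318)*(1/37)*(317 - 2325524) = -3950694 + (1/524318)*(1/37)*(-2325207) = -3950694 - 2325207/19399766 = -76642541462811/19399766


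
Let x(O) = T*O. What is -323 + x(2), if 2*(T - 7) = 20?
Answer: -289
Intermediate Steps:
T = 17 (T = 7 + (½)*20 = 7 + 10 = 17)
x(O) = 17*O
-323 + x(2) = -323 + 17*2 = -323 + 34 = -289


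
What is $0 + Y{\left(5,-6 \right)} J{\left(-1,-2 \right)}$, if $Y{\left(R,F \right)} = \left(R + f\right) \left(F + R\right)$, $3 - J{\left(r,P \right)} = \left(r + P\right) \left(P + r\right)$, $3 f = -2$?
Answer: $26$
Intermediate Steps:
$f = - \frac{2}{3}$ ($f = \frac{1}{3} \left(-2\right) = - \frac{2}{3} \approx -0.66667$)
$J{\left(r,P \right)} = 3 - \left(P + r\right)^{2}$ ($J{\left(r,P \right)} = 3 - \left(r + P\right) \left(P + r\right) = 3 - \left(P + r\right) \left(P + r\right) = 3 - \left(P + r\right)^{2}$)
$Y{\left(R,F \right)} = \left(- \frac{2}{3} + R\right) \left(F + R\right)$ ($Y{\left(R,F \right)} = \left(R - \frac{2}{3}\right) \left(F + R\right) = \left(- \frac{2}{3} + R\right) \left(F + R\right)$)
$0 + Y{\left(5,-6 \right)} J{\left(-1,-2 \right)} = 0 + \left(5^{2} - -4 - \frac{10}{3} - 30\right) \left(3 - \left(-2 - 1\right)^{2}\right) = 0 + \left(25 + 4 - \frac{10}{3} - 30\right) \left(3 - \left(-3\right)^{2}\right) = 0 - \frac{13 \left(3 - 9\right)}{3} = 0 - -26 = 0 + 26 = 26$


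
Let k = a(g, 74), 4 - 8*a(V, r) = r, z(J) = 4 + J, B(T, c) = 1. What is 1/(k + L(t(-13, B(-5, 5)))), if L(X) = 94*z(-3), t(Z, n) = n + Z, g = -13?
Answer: 4/341 ≈ 0.011730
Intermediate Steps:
t(Z, n) = Z + n
a(V, r) = ½ - r/8
k = -35/4 (k = ½ - ⅛*74 = ½ - 37/4 = -35/4 ≈ -8.7500)
L(X) = 94 (L(X) = 94*(4 - 3) = 94*1 = 94)
1/(k + L(t(-13, B(-5, 5)))) = 1/(-35/4 + 94) = 1/(341/4) = 4/341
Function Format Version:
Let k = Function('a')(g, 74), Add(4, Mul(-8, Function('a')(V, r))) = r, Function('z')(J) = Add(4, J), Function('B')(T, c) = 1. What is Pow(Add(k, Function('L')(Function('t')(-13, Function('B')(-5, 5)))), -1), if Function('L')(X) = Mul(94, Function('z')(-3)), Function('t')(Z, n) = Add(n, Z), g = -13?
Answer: Rational(4, 341) ≈ 0.011730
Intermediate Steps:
Function('t')(Z, n) = Add(Z, n)
Function('a')(V, r) = Add(Rational(1, 2), Mul(Rational(-1, 8), r))
k = Rational(-35, 4) (k = Add(Rational(1, 2), Mul(Rational(-1, 8), 74)) = Add(Rational(1, 2), Rational(-37, 4)) = Rational(-35, 4) ≈ -8.7500)
Function('L')(X) = 94 (Function('L')(X) = Mul(94, Add(4, -3)) = Mul(94, 1) = 94)
Pow(Add(k, Function('L')(Function('t')(-13, Function('B')(-5, 5)))), -1) = Pow(Add(Rational(-35, 4), 94), -1) = Pow(Rational(341, 4), -1) = Rational(4, 341)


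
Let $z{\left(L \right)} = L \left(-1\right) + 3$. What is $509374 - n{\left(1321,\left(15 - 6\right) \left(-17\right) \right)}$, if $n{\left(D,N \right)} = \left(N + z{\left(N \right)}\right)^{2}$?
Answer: $509365$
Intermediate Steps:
$z{\left(L \right)} = 3 - L$ ($z{\left(L \right)} = - L + 3 = 3 - L$)
$n{\left(D,N \right)} = 9$ ($n{\left(D,N \right)} = \left(N - \left(-3 + N\right)\right)^{2} = 3^{2} = 9$)
$509374 - n{\left(1321,\left(15 - 6\right) \left(-17\right) \right)} = 509374 - 9 = 509365$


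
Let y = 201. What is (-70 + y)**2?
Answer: 17161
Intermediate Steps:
(-70 + y)**2 = (-70 + 201)**2 = 131**2 = 17161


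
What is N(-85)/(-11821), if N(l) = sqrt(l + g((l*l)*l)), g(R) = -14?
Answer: -3*I*sqrt(11)/11821 ≈ -0.00084171*I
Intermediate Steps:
N(l) = sqrt(-14 + l) (N(l) = sqrt(l - 14) = sqrt(-14 + l))
N(-85)/(-11821) = sqrt(-14 - 85)/(-11821) = sqrt(-99)*(-1/11821) = (3*I*sqrt(11))*(-1/11821) = -3*I*sqrt(11)/11821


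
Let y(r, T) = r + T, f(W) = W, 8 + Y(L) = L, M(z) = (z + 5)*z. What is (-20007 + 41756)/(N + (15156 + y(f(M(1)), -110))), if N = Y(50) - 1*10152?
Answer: 3107/706 ≈ 4.4008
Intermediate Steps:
M(z) = z*(5 + z) (M(z) = (5 + z)*z = z*(5 + z))
Y(L) = -8 + L
y(r, T) = T + r
N = -10110 (N = (-8 + 50) - 1*10152 = 42 - 10152 = -10110)
(-20007 + 41756)/(N + (15156 + y(f(M(1)), -110))) = (-20007 + 41756)/(-10110 + (15156 + (-110 + 1*(5 + 1)))) = 21749/(-10110 + (15156 + (-110 + 1*6))) = 21749/(-10110 + (15156 + (-110 + 6))) = 21749/(-10110 + (15156 - 104)) = 21749/(-10110 + 15052) = 21749/4942 = 21749*(1/4942) = 3107/706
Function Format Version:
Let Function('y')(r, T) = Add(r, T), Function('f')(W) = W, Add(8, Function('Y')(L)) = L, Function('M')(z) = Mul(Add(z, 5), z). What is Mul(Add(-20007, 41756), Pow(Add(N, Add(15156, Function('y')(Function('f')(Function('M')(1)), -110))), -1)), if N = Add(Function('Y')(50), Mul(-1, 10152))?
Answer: Rational(3107, 706) ≈ 4.4008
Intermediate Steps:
Function('M')(z) = Mul(z, Add(5, z)) (Function('M')(z) = Mul(Add(5, z), z) = Mul(z, Add(5, z)))
Function('Y')(L) = Add(-8, L)
Function('y')(r, T) = Add(T, r)
N = -10110 (N = Add(Add(-8, 50), Mul(-1, 10152)) = Add(42, -10152) = -10110)
Mul(Add(-20007, 41756), Pow(Add(N, Add(15156, Function('y')(Function('f')(Function('M')(1)), -110))), -1)) = Mul(Add(-20007, 41756), Pow(Add(-10110, Add(15156, Add(-110, Mul(1, Add(5, 1))))), -1)) = Mul(21749, Pow(Add(-10110, Add(15156, Add(-110, Mul(1, 6)))), -1)) = Mul(21749, Pow(Add(-10110, Add(15156, Add(-110, 6))), -1)) = Mul(21749, Pow(Add(-10110, Add(15156, -104)), -1)) = Mul(21749, Pow(Add(-10110, 15052), -1)) = Mul(21749, Pow(4942, -1)) = Mul(21749, Rational(1, 4942)) = Rational(3107, 706)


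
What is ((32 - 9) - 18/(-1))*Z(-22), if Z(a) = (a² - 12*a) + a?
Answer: 29766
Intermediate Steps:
Z(a) = a² - 11*a
((32 - 9) - 18/(-1))*Z(-22) = ((32 - 9) - 18/(-1))*(-22*(-11 - 22)) = (23 - 18*(-1))*(-22*(-33)) = (23 + 18)*726 = 41*726 = 29766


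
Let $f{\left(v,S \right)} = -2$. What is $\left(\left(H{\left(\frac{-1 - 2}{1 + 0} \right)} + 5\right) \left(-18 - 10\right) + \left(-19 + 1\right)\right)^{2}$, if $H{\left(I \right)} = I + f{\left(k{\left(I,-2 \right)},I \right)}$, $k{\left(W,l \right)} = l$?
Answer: $324$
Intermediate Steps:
$H{\left(I \right)} = -2 + I$ ($H{\left(I \right)} = I - 2 = -2 + I$)
$\left(\left(H{\left(\frac{-1 - 2}{1 + 0} \right)} + 5\right) \left(-18 - 10\right) + \left(-19 + 1\right)\right)^{2} = \left(\left(\left(-2 + \frac{-1 - 2}{1 + 0}\right) + 5\right) \left(-18 - 10\right) + \left(-19 + 1\right)\right)^{2} = \left(\left(\left(-2 - \frac{3}{1}\right) + 5\right) \left(-28\right) - 18\right)^{2} = \left(\left(\left(-2 - 3\right) + 5\right) \left(-28\right) - 18\right)^{2} = \left(\left(-5 + 5\right) \left(-28\right) - 18\right)^{2} = \left(0 \left(-28\right) - 18\right)^{2} = \left(0 - 18\right)^{2} = \left(-18\right)^{2} = 324$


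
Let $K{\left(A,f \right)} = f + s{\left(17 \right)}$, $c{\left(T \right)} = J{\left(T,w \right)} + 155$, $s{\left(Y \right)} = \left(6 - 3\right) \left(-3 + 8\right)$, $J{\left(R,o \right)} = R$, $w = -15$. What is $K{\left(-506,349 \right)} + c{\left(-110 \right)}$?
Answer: $409$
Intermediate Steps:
$s{\left(Y \right)} = 15$ ($s{\left(Y \right)} = 3 \cdot 5 = 15$)
$c{\left(T \right)} = 155 + T$ ($c{\left(T \right)} = T + 155 = 155 + T$)
$K{\left(A,f \right)} = 15 + f$ ($K{\left(A,f \right)} = f + 15 = 15 + f$)
$K{\left(-506,349 \right)} + c{\left(-110 \right)} = \left(15 + 349\right) + \left(155 - 110\right) = 364 + 45 = 409$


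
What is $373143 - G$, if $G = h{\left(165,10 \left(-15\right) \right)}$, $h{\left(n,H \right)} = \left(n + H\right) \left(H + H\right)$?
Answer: $377643$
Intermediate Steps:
$h{\left(n,H \right)} = 2 H \left(H + n\right)$ ($h{\left(n,H \right)} = \left(H + n\right) 2 H = 2 H \left(H + n\right)$)
$G = -4500$ ($G = 2 \cdot 10 \left(-15\right) \left(10 \left(-15\right) + 165\right) = 2 \left(-150\right) \left(-150 + 165\right) = 2 \left(-150\right) 15 = -4500$)
$373143 - G = 373143 - -4500 = 373143 + 4500 = 377643$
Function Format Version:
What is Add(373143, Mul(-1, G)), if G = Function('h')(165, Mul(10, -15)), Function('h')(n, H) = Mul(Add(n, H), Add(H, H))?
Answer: 377643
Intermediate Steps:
Function('h')(n, H) = Mul(2, H, Add(H, n)) (Function('h')(n, H) = Mul(Add(H, n), Mul(2, H)) = Mul(2, H, Add(H, n)))
G = -4500 (G = Mul(2, Mul(10, -15), Add(Mul(10, -15), 165)) = Mul(2, -150, Add(-150, 165)) = Mul(2, -150, 15) = -4500)
Add(373143, Mul(-1, G)) = Add(373143, Mul(-1, -4500)) = Add(373143, 4500) = 377643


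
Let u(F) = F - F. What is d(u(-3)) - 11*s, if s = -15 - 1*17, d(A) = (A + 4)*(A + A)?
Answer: 352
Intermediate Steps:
u(F) = 0
d(A) = 2*A*(4 + A) (d(A) = (4 + A)*(2*A) = 2*A*(4 + A))
s = -32 (s = -15 - 17 = -32)
d(u(-3)) - 11*s = 2*0*(4 + 0) - 11*(-32) = 2*0*4 + 352 = 0 + 352 = 352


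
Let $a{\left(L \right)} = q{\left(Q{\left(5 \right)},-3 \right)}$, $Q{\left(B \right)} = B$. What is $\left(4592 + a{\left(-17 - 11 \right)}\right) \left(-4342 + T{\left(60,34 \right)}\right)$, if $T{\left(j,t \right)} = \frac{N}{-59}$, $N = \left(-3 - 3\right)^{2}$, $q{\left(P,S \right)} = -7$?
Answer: $- \frac{1174741190}{59} \approx -1.9911 \cdot 10^{7}$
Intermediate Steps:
$N = 36$ ($N = \left(-6\right)^{2} = 36$)
$T{\left(j,t \right)} = - \frac{36}{59}$ ($T{\left(j,t \right)} = \frac{36}{-59} = 36 \left(- \frac{1}{59}\right) = - \frac{36}{59}$)
$a{\left(L \right)} = -7$
$\left(4592 + a{\left(-17 - 11 \right)}\right) \left(-4342 + T{\left(60,34 \right)}\right) = \left(4592 - 7\right) \left(-4342 - \frac{36}{59}\right) = 4585 \left(- \frac{256214}{59}\right) = - \frac{1174741190}{59}$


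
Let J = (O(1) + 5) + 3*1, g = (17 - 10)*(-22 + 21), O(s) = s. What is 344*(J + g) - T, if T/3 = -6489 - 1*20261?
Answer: 80938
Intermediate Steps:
g = -7 (g = 7*(-1) = -7)
T = -80250 (T = 3*(-6489 - 1*20261) = 3*(-6489 - 20261) = 3*(-26750) = -80250)
J = 9 (J = (1 + 5) + 3*1 = 6 + 3 = 9)
344*(J + g) - T = 344*(9 - 7) - 1*(-80250) = 344*2 + 80250 = 688 + 80250 = 80938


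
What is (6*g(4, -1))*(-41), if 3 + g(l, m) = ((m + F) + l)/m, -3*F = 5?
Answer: 1066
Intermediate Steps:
F = -5/3 (F = -⅓*5 = -5/3 ≈ -1.6667)
g(l, m) = -3 + (-5/3 + l + m)/m (g(l, m) = -3 + ((m - 5/3) + l)/m = -3 + ((-5/3 + m) + l)/m = -3 + (-5/3 + l + m)/m)
(6*g(4, -1))*(-41) = (6*((-5/3 + 4 - 2*(-1))/(-1)))*(-41) = (6*(-(-5/3 + 4 + 2)))*(-41) = (6*(-1*13/3))*(-41) = (6*(-13/3))*(-41) = -26*(-41) = 1066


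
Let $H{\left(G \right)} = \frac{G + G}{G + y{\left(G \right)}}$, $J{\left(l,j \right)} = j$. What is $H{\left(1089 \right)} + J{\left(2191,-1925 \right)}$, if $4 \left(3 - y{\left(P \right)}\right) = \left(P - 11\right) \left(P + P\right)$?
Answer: $- \frac{375939751}{195293} \approx -1925.0$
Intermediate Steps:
$y{\left(P \right)} = 3 - \frac{P \left(-11 + P\right)}{2}$ ($y{\left(P \right)} = 3 - \frac{\left(P - 11\right) \left(P + P\right)}{4} = 3 - \frac{\left(-11 + P\right) 2 P}{4} = 3 - \frac{2 P \left(-11 + P\right)}{4} = 3 - \frac{P \left(-11 + P\right)}{2}$)
$H{\left(G \right)} = \frac{2 G}{3 - \frac{G^{2}}{2} + \frac{13 G}{2}}$ ($H{\left(G \right)} = \frac{G + G}{G + \left(3 - \frac{G^{2}}{2} + \frac{11 G}{2}\right)} = \frac{2 G}{3 - \frac{G^{2}}{2} + \frac{13 G}{2}}$)
$H{\left(1089 \right)} + J{\left(2191,-1925 \right)} = 4 \cdot 1089 \frac{1}{6 - 1089^{2} + 13 \cdot 1089} - 1925 = 4 \cdot 1089 \frac{1}{6 - 1185921 + 14157} - 1925 = 4 \cdot 1089 \frac{1}{-1171758} - 1925 = 4 \cdot 1089 \left(- \frac{1}{1171758}\right) - 1925 = - \frac{726}{195293} - 1925 = - \frac{375939751}{195293}$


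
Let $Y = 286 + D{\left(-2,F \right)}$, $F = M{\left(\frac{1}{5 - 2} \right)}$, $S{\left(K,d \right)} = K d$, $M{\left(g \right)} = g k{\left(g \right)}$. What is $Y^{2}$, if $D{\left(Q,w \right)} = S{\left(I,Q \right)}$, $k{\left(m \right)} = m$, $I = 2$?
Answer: $79524$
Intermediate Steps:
$M{\left(g \right)} = g^{2}$ ($M{\left(g \right)} = g g = g^{2}$)
$F = \frac{1}{9}$ ($F = \left(\frac{1}{5 - 2}\right)^{2} = \left(\frac{1}{3}\right)^{2} = \frac{1}{9} \approx 0.11111$)
$D{\left(Q,w \right)} = 2 Q$
$Y = 282$ ($Y = 286 + 2 \left(-2\right) = 286 - 4 = 282$)
$Y^{2} = 282^{2} = 79524$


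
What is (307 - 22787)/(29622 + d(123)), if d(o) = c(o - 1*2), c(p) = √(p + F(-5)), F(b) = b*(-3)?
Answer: -166475640/219365687 + 11240*√34/219365687 ≈ -0.75860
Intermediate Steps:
F(b) = -3*b
c(p) = √(15 + p) (c(p) = √(p - 3*(-5)) = √(p + 15) = √(15 + p))
d(o) = √(13 + o) (d(o) = √(15 + (o - 1*2)) = √(15 + (o - 2)) = √(15 + (-2 + o)) = √(13 + o))
(307 - 22787)/(29622 + d(123)) = (307 - 22787)/(29622 + √(13 + 123)) = -22480/(29622 + √136) = -22480/(29622 + 2*√34)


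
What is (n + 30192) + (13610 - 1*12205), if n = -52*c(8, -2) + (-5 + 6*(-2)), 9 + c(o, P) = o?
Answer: 31632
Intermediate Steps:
c(o, P) = -9 + o
n = 35 (n = -52*(-9 + 8) + (-5 + 6*(-2)) = -52*(-1) + (-5 - 12) = 52 - 17 = 35)
(n + 30192) + (13610 - 1*12205) = (35 + 30192) + (13610 - 1*12205) = 30227 + (13610 - 12205) = 30227 + 1405 = 31632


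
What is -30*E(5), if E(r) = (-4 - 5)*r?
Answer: 1350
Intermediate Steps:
E(r) = -9*r
-30*E(5) = -(-270)*5 = -30*(-45) = 1350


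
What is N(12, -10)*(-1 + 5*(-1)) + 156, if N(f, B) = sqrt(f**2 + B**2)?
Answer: 156 - 12*sqrt(61) ≈ 62.277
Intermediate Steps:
N(f, B) = sqrt(B**2 + f**2)
N(12, -10)*(-1 + 5*(-1)) + 156 = sqrt((-10)**2 + 12**2)*(-1 + 5*(-1)) + 156 = sqrt(100 + 144)*(-1 - 5) + 156 = sqrt(244)*(-6) + 156 = (2*sqrt(61))*(-6) + 156 = -12*sqrt(61) + 156 = 156 - 12*sqrt(61)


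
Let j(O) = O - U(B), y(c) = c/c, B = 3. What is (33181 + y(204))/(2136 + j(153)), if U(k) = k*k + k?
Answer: 33182/2277 ≈ 14.573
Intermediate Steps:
y(c) = 1
U(k) = k + k**2 (U(k) = k**2 + k = k + k**2)
j(O) = -12 + O (j(O) = O - 3*(1 + 3) = O - 3*4 = O - 1*12 = O - 12 = -12 + O)
(33181 + y(204))/(2136 + j(153)) = (33181 + 1)/(2136 + (-12 + 153)) = 33182/(2136 + 141) = 33182/2277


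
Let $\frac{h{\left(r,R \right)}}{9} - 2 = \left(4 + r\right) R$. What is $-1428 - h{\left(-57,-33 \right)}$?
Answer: $-17187$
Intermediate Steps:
$h{\left(r,R \right)} = 18 + 9 R \left(4 + r\right)$ ($h{\left(r,R \right)} = 18 + 9 \left(4 + r\right) R = 18 + 9 R \left(4 + r\right)$)
$-1428 - h{\left(-57,-33 \right)} = -1428 - \left(18 + 36 \left(-33\right) + 9 \left(-33\right) \left(-57\right)\right) = -1428 - \left(18 - 1188 + 16929\right) = -1428 - 15759 = -17187$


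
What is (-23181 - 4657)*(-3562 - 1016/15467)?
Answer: 1533719855860/15467 ≈ 9.9161e+7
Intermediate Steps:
(-23181 - 4657)*(-3562 - 1016/15467) = -27838*(-3562 - 1016*1/15467) = -27838*(-3562 - 1016/15467) = -27838*(-55094470/15467) = 1533719855860/15467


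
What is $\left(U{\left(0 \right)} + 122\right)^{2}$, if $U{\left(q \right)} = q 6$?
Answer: $14884$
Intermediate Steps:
$U{\left(q \right)} = 6 q$
$\left(U{\left(0 \right)} + 122\right)^{2} = \left(6 \cdot 0 + 122\right)^{2} = \left(0 + 122\right)^{2} = 122^{2} = 14884$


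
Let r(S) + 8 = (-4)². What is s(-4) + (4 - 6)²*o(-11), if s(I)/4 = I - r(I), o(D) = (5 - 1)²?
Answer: 16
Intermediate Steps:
r(S) = 8 (r(S) = -8 + (-4)² = -8 + 16 = 8)
o(D) = 16 (o(D) = 4² = 16)
s(I) = -32 + 4*I (s(I) = 4*(I - 1*8) = 4*(I - 8) = 4*(-8 + I) = -32 + 4*I)
s(-4) + (4 - 6)²*o(-11) = (-32 + 4*(-4)) + (4 - 6)²*16 = (-32 - 16) + (-2)²*16 = -48 + 4*16 = -48 + 64 = 16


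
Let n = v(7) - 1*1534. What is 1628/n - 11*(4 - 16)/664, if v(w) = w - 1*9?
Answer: -27445/31872 ≈ -0.86110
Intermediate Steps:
v(w) = -9 + w (v(w) = w - 9 = -9 + w)
n = -1536 (n = (-9 + 7) - 1*1534 = -2 - 1534 = -1536)
1628/n - 11*(4 - 16)/664 = 1628/(-1536) - 11*(4 - 16)/664 = 1628*(-1/1536) - 11*(-12)*(1/664) = -407/384 + 132*(1/664) = -407/384 + 33/166 = -27445/31872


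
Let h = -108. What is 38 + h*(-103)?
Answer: 11162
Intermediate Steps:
38 + h*(-103) = 38 - 108*(-103) = 38 + 11124 = 11162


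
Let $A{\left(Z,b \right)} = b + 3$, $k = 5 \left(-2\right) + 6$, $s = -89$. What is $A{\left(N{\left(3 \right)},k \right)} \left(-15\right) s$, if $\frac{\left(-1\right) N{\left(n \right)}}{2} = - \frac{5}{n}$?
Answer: $-1335$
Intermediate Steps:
$N{\left(n \right)} = \frac{10}{n}$ ($N{\left(n \right)} = - 2 \left(- \frac{5}{n}\right) = \frac{10}{n}$)
$k = -4$ ($k = -10 + 6 = -4$)
$A{\left(Z,b \right)} = 3 + b$
$A{\left(N{\left(3 \right)},k \right)} \left(-15\right) s = \left(3 - 4\right) \left(-15\right) \left(-89\right) = \left(-1\right) \left(-15\right) \left(-89\right) = 15 \left(-89\right) = -1335$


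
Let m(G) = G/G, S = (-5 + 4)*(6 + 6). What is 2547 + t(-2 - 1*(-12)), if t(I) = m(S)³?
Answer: 2548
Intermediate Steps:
S = -12 (S = -1*12 = -12)
m(G) = 1
t(I) = 1 (t(I) = 1³ = 1)
2547 + t(-2 - 1*(-12)) = 2547 + 1 = 2548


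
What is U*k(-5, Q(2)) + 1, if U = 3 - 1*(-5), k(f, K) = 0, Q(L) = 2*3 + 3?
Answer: 1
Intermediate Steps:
Q(L) = 9 (Q(L) = 6 + 3 = 9)
U = 8 (U = 3 + 5 = 8)
U*k(-5, Q(2)) + 1 = 8*0 + 1 = 0 + 1 = 1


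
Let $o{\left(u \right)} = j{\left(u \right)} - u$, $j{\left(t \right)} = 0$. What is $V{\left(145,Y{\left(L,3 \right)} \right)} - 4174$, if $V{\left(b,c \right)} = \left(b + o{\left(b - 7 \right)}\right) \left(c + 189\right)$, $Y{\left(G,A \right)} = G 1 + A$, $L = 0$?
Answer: $-2830$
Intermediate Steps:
$Y{\left(G,A \right)} = A + G$ ($Y{\left(G,A \right)} = G + A = A + G$)
$o{\left(u \right)} = - u$ ($o{\left(u \right)} = 0 - u = - u$)
$V{\left(b,c \right)} = 1323 + 7 c$ ($V{\left(b,c \right)} = \left(b - \left(b - 7\right)\right) \left(c + 189\right) = \left(b - \left(-7 + b\right)\right) \left(189 + c\right) = 7 \left(189 + c\right) = 1323 + 7 c$)
$V{\left(145,Y{\left(L,3 \right)} \right)} - 4174 = \left(1323 + 7 \left(3 + 0\right)\right) - 4174 = \left(1323 + 7 \cdot 3\right) - 4174 = \left(1323 + 21\right) - 4174 = 1344 - 4174 = -2830$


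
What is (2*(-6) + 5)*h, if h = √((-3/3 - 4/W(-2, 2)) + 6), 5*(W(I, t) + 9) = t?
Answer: -7*√10105/43 ≈ -16.364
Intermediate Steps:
W(I, t) = -9 + t/5
h = √10105/43 (h = √((-3/3 - 4/(-9 + (⅕)*2)) + 6) = √((-3*⅓ - 4/(-9 + ⅖)) + 6) = √((-1 - 4/(-43/5)) + 6) = √((-1 - 4*(-5/43)) + 6) = √((-1 + 20/43) + 6) = √(-23/43 + 6) = √(235/43) = √10105/43 ≈ 2.3378)
(2*(-6) + 5)*h = (2*(-6) + 5)*(√10105/43) = (-12 + 5)*(√10105/43) = -7*√10105/43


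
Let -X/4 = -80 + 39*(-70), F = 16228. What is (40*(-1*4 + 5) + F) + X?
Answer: 27508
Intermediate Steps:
X = 11240 (X = -4*(-80 + 39*(-70)) = -4*(-80 - 2730) = -4*(-2810) = 11240)
(40*(-1*4 + 5) + F) + X = (40*(-1*4 + 5) + 16228) + 11240 = (40*(-4 + 5) + 16228) + 11240 = (40*1 + 16228) + 11240 = (40 + 16228) + 11240 = 16268 + 11240 = 27508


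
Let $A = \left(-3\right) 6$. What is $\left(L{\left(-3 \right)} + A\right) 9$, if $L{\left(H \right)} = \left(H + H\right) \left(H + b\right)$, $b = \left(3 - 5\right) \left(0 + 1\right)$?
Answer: $108$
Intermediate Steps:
$A = -18$
$b = -2$ ($b = \left(-2\right) 1 = -2$)
$L{\left(H \right)} = 2 H \left(-2 + H\right)$ ($L{\left(H \right)} = \left(H + H\right) \left(H - 2\right) = 2 H \left(-2 + H\right)$)
$\left(L{\left(-3 \right)} + A\right) 9 = \left(2 \left(-3\right) \left(-2 - 3\right) - 18\right) 9 = \left(2 \left(-3\right) \left(-5\right) - 18\right) 9 = \left(30 - 18\right) 9 = 12 \cdot 9 = 108$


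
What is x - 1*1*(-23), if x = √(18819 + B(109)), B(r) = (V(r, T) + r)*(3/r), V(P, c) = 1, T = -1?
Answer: 23 + √223624509/109 ≈ 160.19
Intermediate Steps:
B(r) = 3*(1 + r)/r (B(r) = (1 + r)*(3/r) = 3*(1 + r)/r)
x = √223624509/109 (x = √(18819 + (3 + 3/109)) = √(18819 + 330/109) = √(2051601/109) = √223624509/109 ≈ 137.19)
x - 1*1*(-23) = √223624509/109 - 1*1*(-23) = √223624509/109 - (-23) = √223624509/109 - 1*(-23) = √223624509/109 + 23 = 23 + √223624509/109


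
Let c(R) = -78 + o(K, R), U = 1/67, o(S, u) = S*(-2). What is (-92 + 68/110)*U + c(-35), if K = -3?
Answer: -270346/3685 ≈ -73.364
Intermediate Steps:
o(S, u) = -2*S
U = 1/67 ≈ 0.014925
c(R) = -72 (c(R) = -78 - 2*(-3) = -78 + 6 = -72)
(-92 + 68/110)*U + c(-35) = (-92 + 68/110)*(1/67) - 72 = (-92 + 68*(1/110))*(1/67) - 72 = (-92 + 34/55)*(1/67) - 72 = -5026/55*1/67 - 72 = -5026/3685 - 72 = -270346/3685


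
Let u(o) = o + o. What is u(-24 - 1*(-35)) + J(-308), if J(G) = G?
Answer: -286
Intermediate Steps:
u(o) = 2*o
u(-24 - 1*(-35)) + J(-308) = 2*(-24 - 1*(-35)) - 308 = 2*(-24 + 35) - 308 = 2*11 - 308 = 22 - 308 = -286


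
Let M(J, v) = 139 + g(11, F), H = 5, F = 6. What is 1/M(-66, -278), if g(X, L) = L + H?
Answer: 1/150 ≈ 0.0066667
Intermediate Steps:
g(X, L) = 5 + L (g(X, L) = L + 5 = 5 + L)
M(J, v) = 150 (M(J, v) = 139 + (5 + 6) = 139 + 11 = 150)
1/M(-66, -278) = 1/150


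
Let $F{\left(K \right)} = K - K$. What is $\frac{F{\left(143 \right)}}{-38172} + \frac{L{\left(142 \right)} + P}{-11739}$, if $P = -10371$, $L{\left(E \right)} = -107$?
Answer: $\frac{806}{903} \approx 0.89258$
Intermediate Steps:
$F{\left(K \right)} = 0$
$\frac{F{\left(143 \right)}}{-38172} + \frac{L{\left(142 \right)} + P}{-11739} = \frac{0}{-38172} + \frac{-107 - 10371}{-11739} = 0 \left(- \frac{1}{38172}\right) - - \frac{806}{903} = 0 + \frac{806}{903} = \frac{806}{903}$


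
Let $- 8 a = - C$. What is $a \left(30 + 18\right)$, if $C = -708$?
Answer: $-4248$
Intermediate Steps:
$a = - \frac{177}{2}$ ($a = - \frac{\left(-1\right) \left(-708\right)}{8} = \left(- \frac{1}{8}\right) 708 = - \frac{177}{2} \approx -88.5$)
$a \left(30 + 18\right) = - \frac{177 \left(30 + 18\right)}{2} = \left(- \frac{177}{2}\right) 48 = -4248$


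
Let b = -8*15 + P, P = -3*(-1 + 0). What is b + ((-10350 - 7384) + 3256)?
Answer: -14595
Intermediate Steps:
P = 3 (P = -3*(-1) = 3)
b = -117 (b = -8*15 + 3 = -120 + 3 = -117)
b + ((-10350 - 7384) + 3256) = -117 + ((-10350 - 7384) + 3256) = -117 + (-17734 + 3256) = -117 - 14478 = -14595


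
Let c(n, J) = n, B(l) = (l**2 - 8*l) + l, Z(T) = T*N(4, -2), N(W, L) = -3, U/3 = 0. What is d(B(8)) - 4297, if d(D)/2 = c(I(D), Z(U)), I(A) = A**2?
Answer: -4169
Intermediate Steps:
U = 0 (U = 3*0 = 0)
Z(T) = -3*T (Z(T) = T*(-3) = -3*T)
B(l) = l**2 - 7*l
d(D) = 2*D**2
d(B(8)) - 4297 = 2*(8*(-7 + 8))**2 - 4297 = 2*(8*1)**2 - 4297 = 2*8**2 - 4297 = 2*64 - 4297 = 128 - 4297 = -4169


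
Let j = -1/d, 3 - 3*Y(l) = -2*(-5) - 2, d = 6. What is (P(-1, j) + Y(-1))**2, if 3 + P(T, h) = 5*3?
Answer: 961/9 ≈ 106.78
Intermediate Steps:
Y(l) = -5/3 (Y(l) = 1 - (-2*(-5) - 2)/3 = 1 - (10 - 2)/3 = 1 - 1/3*8 = 1 - 8/3 = -5/3)
j = -1/6 ≈ -0.16667
P(T, h) = 12 (P(T, h) = -3 + 5*3 = -3 + 15 = 12)
(P(-1, j) + Y(-1))**2 = (12 - 5/3)**2 = (31/3)**2 = 961/9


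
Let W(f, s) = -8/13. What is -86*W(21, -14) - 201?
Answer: -1925/13 ≈ -148.08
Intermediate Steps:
W(f, s) = -8/13 (W(f, s) = -8*1/13 = -8/13)
-86*W(21, -14) - 201 = -86*(-8/13) - 201 = 688/13 - 201 = -1925/13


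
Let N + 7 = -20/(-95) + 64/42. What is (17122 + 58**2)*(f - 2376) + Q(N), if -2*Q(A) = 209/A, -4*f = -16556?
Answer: 13796632057/382 ≈ 3.6117e+7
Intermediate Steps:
f = 4139 (f = -1/4*(-16556) = 4139)
N = -2101/399 (N = -7 + (-20/(-95) + 64/42) = -7 + (-20*(-1/95) + 64*(1/42)) = -7 + (4/19 + 32/21) = -7 + 692/399 = -2101/399 ≈ -5.2657)
Q(A) = -209/(2*A)
(17122 + 58**2)*(f - 2376) + Q(N) = (17122 + 58**2)*(4139 - 2376) - 209/(2*(-2101/399)) = (17122 + 3364)*1763 - 209/2*(-399/2101) = 20486*1763 + 7581/382 = 36116818 + 7581/382 = 13796632057/382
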